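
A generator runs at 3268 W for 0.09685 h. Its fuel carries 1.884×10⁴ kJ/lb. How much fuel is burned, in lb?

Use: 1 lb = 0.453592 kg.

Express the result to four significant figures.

0.09685 h → 348.66 s
E = P × t = 3268 × 348.66 = 1.13942×10⁶ J
1.884×10⁴ kJ/lb → 4.15351×10⁷ J/kg
m = E / e_s = 1.13942×10⁶ / 4.15351×10⁷ = 0.0274327 kg
In lb: 0.0274327 / 0.453592 = 0.0604788 lb

0.06048 lb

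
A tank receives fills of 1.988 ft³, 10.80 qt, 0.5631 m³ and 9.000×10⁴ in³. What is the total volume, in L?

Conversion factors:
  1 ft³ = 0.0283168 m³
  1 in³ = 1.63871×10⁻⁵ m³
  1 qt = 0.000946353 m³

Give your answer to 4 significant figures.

1.988 ft³ × 0.0283168 = 0.0562938 m³
10.80 qt × 0.000946353 = 0.0102206 m³
0.5631 m³ (already m³)
9.000×10⁴ in³ × 1.63871×10⁻⁵ = 1.47484 m³
Sum: 0.0562938 + 0.0102206 + 0.5631 + 1.47484 = 2.10445 m³
In L: 2.10445 / 0.001 = 2104.45 L

2104 L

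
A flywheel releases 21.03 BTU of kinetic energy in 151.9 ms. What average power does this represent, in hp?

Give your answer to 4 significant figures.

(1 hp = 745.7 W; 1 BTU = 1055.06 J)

195.9 hp

21.03 BTU × 1055.06 → 22187.9 J
151.9 ms × 0.001 → 0.1519 s
P = E / t = 22187.9 J / 0.1519 s = 146069 W
146069 W ÷ (745.7 W/hp) = 195.882 hp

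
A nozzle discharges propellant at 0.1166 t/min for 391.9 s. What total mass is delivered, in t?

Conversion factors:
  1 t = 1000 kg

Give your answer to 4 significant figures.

0.7616 t

0.1166 t/min → 1.94333 kg/s
m = ṁ × t = 1.94333 × 391.9 = 761.591 kg
In t: 761.591 / 1000 = 0.761591 t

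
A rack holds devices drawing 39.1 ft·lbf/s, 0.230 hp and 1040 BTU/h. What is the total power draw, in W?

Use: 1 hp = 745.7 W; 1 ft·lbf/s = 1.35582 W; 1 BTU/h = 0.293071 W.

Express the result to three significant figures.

39.1 ft·lbf/s × 1.35582 = 53.0126 W
0.230 hp × 745.7 = 171.511 W
1040 BTU/h × 0.293071 = 304.794 W
Sum: 53.0126 + 171.511 + 304.794 = 529.318 W

529 W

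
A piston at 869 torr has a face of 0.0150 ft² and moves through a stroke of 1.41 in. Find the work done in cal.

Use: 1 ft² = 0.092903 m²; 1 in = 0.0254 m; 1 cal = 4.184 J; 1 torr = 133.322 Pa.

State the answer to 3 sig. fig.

1.38 cal

869 torr → 115857 Pa
0.0150 ft² → 0.00139354 m²
F = P × A = 115857 × 0.00139354 = 161.451 N
1.41 in → 0.035814 m
W = F × d = 161.451 × 0.035814 = 5.78221 J
In cal: 5.78221 / 4.184 = 1.38198 cal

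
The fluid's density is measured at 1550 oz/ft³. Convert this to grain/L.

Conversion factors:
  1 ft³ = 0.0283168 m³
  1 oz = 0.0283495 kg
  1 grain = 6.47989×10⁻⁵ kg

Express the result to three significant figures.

1550 oz/ft³ × 0.0283495 kg/oz ÷ 0.0283168 m³/ft³ = 1551.79 kg/m³
1551.79 kg/m³ ÷ 6.47989×10⁻⁵ kg/grain × 0.001 m³/L = 23947.8 grain/L

2.39×10⁴ grain/L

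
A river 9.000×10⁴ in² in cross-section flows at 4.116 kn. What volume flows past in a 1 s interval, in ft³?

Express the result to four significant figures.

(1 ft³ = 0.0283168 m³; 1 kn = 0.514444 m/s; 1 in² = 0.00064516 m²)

4342 ft³

4.116 kn × 0.514444 → 2.11745 m/s
9.000×10⁴ in² × 0.00064516 → 58.0644 m²
V = v × A × t = 2.11745 m/s × 58.0644 m² × 1 s = 122.948 m³
122.948 m³ ÷ (0.0283168 m³/ft³) = 4341.87 ft³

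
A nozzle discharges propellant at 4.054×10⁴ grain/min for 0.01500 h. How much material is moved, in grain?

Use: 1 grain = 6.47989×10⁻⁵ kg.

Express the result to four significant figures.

4.054×10⁴ grain/min → 0.0437825 kg/s
0.01500 h → 54 s
m = ṁ × t = 0.0437825 × 54 = 2.36426 kg
In grain: 2.36426 / 6.47989×10⁻⁵ = 36486.1 grain

3.649×10⁴ grain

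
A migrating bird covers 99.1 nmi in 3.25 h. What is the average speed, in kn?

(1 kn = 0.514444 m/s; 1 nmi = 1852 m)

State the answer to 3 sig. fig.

99.1 nmi × 1852 = 183533 m
3.25 h × 3600 = 11700 s
v = d / t = 183533 m / 11700 s = 15.6866 m/s
15.6866 m/s ÷ (0.514444 m/s/kn) = 30.4923 kn

30.5 kn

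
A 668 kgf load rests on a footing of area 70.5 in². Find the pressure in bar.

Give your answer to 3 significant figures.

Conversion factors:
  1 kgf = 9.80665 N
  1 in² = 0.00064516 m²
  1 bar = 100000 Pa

668 kgf × 9.80665 = 6550.84 N
70.5 in² × 0.00064516 = 0.0454838 m²
P = F / A = 6550.84 N / 0.0454838 m² = 144026 Pa
144026 Pa ÷ (100000 Pa/bar) = 1.44026 bar

1.44 bar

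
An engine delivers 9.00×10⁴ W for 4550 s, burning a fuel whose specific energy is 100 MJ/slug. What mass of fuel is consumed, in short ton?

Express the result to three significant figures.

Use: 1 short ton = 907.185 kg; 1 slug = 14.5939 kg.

0.0659 short ton

E = P × t = 90000 × 4550 = 4.095×10⁸ J
100 MJ/slug → 6.85218×10⁶ J/kg
m = E / e_s = 4.095×10⁸ / 6.85218×10⁶ = 59.762 kg
In short ton: 59.762 / 907.185 = 0.0658763 short ton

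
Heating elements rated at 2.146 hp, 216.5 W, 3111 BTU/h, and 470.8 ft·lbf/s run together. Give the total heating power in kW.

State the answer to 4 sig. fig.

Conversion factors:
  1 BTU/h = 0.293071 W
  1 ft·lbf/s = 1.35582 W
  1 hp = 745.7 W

3.367 kW

2.146 hp × 745.7 → 1600.27 W
216.5 W (already W)
3111 BTU/h × 0.293071 → 911.744 W
470.8 ft·lbf/s × 1.35582 → 638.32 W
Sum: 1600.27 + 216.5 + 911.744 + 638.32 = 3366.83 W
In kW: 3366.83 / 1000 = 3.36683 kW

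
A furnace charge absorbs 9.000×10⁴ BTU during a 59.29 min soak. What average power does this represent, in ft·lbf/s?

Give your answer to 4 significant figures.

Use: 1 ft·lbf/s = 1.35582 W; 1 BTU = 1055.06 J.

1.969×10⁴ ft·lbf/s

9.000×10⁴ BTU × 1055.06 = 9.49554×10⁷ J
59.29 min × 60 = 3557.4 s
P = E / t = 9.49554×10⁷ J / 3557.4 s = 26692.4 W
26692.4 W ÷ (1.35582 W/ft·lbf/s) = 19687.3 ft·lbf/s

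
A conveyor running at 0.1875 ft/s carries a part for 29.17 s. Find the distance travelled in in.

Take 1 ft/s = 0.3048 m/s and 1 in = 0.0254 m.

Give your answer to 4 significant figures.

65.63 in

0.1875 ft/s × 0.3048 → 0.05715 m/s
d = v × t = 0.05715 m/s × 29.17 s = 1.66707 m
1.66707 m ÷ (0.0254 m/in) = 65.6327 in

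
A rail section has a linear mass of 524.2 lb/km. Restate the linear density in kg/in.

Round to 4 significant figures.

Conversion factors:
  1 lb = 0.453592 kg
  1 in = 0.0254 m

0.006039 kg/in

524.2 lb/km × 0.453592 kg/lb ÷ 1000 m/km = 0.237773 kg/m
0.237773 kg/m × 0.0254 m/in = 0.00603943 kg/in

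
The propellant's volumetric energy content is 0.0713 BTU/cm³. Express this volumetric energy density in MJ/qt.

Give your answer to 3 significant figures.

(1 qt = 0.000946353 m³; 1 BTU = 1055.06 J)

0.0712 MJ/qt

0.0713 BTU/cm³ × 1055.06 J/BTU ÷ 10⁻⁶ m³/cm³ = 7.52258×10⁷ J/m³
7.52258×10⁷ J/m³ ÷ 1000000 J/MJ × 0.000946353 m³/qt = 0.0711902 MJ/qt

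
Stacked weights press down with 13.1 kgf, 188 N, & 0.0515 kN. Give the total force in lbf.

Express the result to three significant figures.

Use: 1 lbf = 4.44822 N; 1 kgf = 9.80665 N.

82.7 lbf

13.1 kgf × 9.80665 = 128.467 N
188 N (already N)
0.0515 kN × 1000 = 51.5 N
Total: 128.467 + 188 + 51.5 = 367.967 N
In lbf: 367.967 / 4.44822 = 82.7223 lbf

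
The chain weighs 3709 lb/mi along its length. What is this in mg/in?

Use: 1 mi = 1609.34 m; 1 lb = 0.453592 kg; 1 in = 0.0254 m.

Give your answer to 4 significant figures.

2.655×10⁴ mg/in

3709 lb/mi × 0.453592 kg/lb ÷ 1609.34 m/mi = 1.04538 kg/m
1.04538 kg/m ÷ 10⁻⁶ kg/mg × 0.0254 m/in = 26552.7 mg/in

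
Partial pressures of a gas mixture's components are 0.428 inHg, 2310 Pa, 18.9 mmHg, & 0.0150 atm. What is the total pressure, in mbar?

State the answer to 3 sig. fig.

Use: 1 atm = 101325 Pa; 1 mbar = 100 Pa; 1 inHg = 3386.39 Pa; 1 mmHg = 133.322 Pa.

78.0 mbar

0.428 inHg × 3386.39 = 1449.37 Pa
2310 Pa (already Pa)
18.9 mmHg × 133.322 = 2519.79 Pa
0.0150 atm × 101325 = 1519.88 Pa
Total: 1449.37 + 2310 + 2519.79 + 1519.88 = 7799.04 Pa
In mbar: 7799.04 / 100 = 77.9904 mbar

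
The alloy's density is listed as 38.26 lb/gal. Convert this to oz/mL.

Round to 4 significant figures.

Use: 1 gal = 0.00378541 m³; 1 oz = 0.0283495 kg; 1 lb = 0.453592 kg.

38.26 lb/gal × 0.453592 kg/lb ÷ 0.00378541 m³/gal = 4584.56 kg/m³
4584.56 kg/m³ ÷ 0.0283495 kg/oz × 10⁻⁶ m³/mL = 0.161716 oz/mL

0.1617 oz/mL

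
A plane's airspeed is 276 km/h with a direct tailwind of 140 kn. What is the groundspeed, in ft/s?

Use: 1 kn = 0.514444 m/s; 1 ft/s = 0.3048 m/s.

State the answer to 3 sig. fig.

488 ft/s

276 km/h × (1/3.6) → 76.6667 m/s
140 kn × 0.514444 → 72.0222 m/s
Total: 76.6667 + 72.0222 = 148.689 m/s
In ft/s: 148.689 / 0.3048 = 487.825 ft/s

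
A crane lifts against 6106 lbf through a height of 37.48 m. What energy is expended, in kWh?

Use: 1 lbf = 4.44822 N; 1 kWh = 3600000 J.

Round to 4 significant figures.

6106 lbf × 4.44822 = 27160.8 N
W = F × d = 27160.8 N × 37.48 m = 1.01799×10⁶ J
1.01799×10⁶ J ÷ (3600000 J/kWh) = 0.282775 kWh

0.2828 kWh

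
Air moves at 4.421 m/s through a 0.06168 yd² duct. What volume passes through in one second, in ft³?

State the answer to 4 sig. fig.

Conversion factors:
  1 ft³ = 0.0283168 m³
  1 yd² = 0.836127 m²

8.052 ft³

0.06168 yd² × 0.836127 = 0.0515723 m²
V = v × A × t = 4.421 m/s × 0.0515723 m² × 1 s = 0.228001 m³
0.228001 m³ ÷ (0.0283168 m³/ft³) = 8.05179 ft³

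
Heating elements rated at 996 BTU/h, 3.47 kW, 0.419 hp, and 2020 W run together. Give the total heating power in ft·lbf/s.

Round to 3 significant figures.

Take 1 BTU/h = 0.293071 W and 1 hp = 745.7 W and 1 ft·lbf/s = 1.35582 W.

4490 ft·lbf/s

996 BTU/h × 0.293071 → 291.899 W
3.47 kW × 1000 → 3470 W
0.419 hp × 745.7 → 312.448 W
2020 W (already W)
Total: 291.899 + 3470 + 312.448 + 2020 = 6094.35 W
In ft·lbf/s: 6094.35 / 1.35582 = 4494.96 ft·lbf/s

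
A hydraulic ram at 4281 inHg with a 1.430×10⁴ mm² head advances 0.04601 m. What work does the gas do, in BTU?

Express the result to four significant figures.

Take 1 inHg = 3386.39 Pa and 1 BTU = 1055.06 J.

9.041 BTU

4281 inHg → 1.44971×10⁷ Pa
1.430×10⁴ mm² → 0.0143 m²
F = P × A = 1.44971×10⁷ × 0.0143 = 207309 N
W = F × d = 207309 × 0.04601 = 9538.29 J
In BTU: 9538.29 / 1055.06 = 9.04052 BTU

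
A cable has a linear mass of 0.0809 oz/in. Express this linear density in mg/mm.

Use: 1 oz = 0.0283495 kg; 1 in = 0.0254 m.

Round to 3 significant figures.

90.3 mg/mm

0.0809 oz/in × 0.0283495 kg/oz ÷ 0.0254 m/in = 0.0902943 kg/m
0.0902943 kg/m ÷ 10⁻⁶ kg/mg × 0.001 m/mm = 90.2943 mg/mm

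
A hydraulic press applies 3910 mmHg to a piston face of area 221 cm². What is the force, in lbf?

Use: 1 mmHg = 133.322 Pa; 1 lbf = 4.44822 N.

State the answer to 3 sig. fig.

2590 lbf

3910 mmHg × 133.322 = 521289 Pa
221 cm² × 0.0001 = 0.0221 m²
F = P × A = 521289 Pa × 0.0221 m² = 11520.5 N
11520.5 N ÷ (4.44822 N/lbf) = 2589.91 lbf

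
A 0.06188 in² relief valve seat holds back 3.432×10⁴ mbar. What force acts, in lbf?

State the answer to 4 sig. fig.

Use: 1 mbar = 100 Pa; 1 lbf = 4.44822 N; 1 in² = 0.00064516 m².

3.432×10⁴ mbar × 100 → 3.432×10⁶ Pa
0.06188 in² × 0.00064516 → 3.99225×10⁻⁵ m²
F = P × A = 3.432×10⁶ Pa × 3.99225×10⁻⁵ m² = 137.014 N
137.014 N ÷ (4.44822 N/lbf) = 30.802 lbf

30.80 lbf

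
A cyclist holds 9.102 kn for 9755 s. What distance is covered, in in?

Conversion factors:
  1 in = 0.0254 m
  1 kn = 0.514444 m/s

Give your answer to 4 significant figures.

1.798×10⁶ in

9.102 kn × 0.514444 = 4.68247 m/s
d = v × t = 4.68247 m/s × 9755 s = 45677.5 m
45677.5 m ÷ (0.0254 m/in) = 1.79833×10⁶ in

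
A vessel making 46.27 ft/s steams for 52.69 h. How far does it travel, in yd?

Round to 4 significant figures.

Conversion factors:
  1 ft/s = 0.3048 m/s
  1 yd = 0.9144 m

2.926×10⁶ yd

46.27 ft/s × 0.3048 → 14.1031 m/s
52.69 h × 3600 → 189684 s
d = v × t = 14.1031 m/s × 189684 s = 2.67513×10⁶ m
2.67513×10⁶ m ÷ (0.9144 m/yd) = 2.92556×10⁶ yd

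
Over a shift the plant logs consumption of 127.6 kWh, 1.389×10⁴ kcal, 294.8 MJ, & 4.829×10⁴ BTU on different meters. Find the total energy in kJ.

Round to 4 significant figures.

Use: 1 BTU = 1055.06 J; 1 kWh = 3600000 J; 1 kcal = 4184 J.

127.6 kWh × 3600000 = 4.5936×10⁸ J
1.389×10⁴ kcal × 4184 = 5.81158×10⁷ J
294.8 MJ × 1000000 = 2.948×10⁸ J
4.829×10⁴ BTU × 1055.06 = 5.09488×10⁷ J
Combined: 4.5936×10⁸ + 5.81158×10⁷ + 2.948×10⁸ + 5.09488×10⁷ = 8.63225×10⁸ J
In kJ: 8.63225×10⁸ / 1000 = 863225 kJ

8.632×10⁵ kJ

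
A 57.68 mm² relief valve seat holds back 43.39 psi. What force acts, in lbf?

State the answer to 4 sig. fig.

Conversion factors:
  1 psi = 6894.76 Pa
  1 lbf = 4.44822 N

43.39 psi × 6894.76 → 299164 Pa
57.68 mm² × 10⁻⁶ → 5.768×10⁻⁵ m²
F = P × A = 299164 Pa × 5.768×10⁻⁵ m² = 17.2558 N
17.2558 N ÷ (4.44822 N/lbf) = 3.87926 lbf

3.879 lbf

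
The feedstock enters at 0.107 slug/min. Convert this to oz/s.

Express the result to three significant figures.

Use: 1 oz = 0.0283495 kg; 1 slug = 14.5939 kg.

0.107 slug/min × 14.5939 kg/slug ÷ 60 s/min = 0.0260258 kg/s
0.0260258 kg/s ÷ 0.0283495 kg/oz = 0.918034 oz/s

0.918 oz/s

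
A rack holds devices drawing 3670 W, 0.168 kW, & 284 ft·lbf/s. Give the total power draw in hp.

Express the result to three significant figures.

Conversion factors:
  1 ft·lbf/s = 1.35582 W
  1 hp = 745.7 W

5.66 hp

3670 W (already W)
0.168 kW × 1000 = 168 W
284 ft·lbf/s × 1.35582 = 385.053 W
Total: 3670 + 168 + 385.053 = 4223.05 W
In hp: 4223.05 / 745.7 = 5.6632 hp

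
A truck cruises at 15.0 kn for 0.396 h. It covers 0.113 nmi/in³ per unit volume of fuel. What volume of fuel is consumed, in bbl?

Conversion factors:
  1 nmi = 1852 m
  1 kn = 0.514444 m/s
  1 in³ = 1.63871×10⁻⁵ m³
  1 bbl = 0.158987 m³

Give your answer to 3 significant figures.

15.0 kn → 7.71666 m/s
0.396 h → 1425.6 s
d = v × t = 7.71666 × 1425.6 = 11000.9 m
0.113 nmi/in³ → 1.27708×10⁷ m/m³
V = d / (distance per unit fuel) = 11000.9 / 1.27708×10⁷ = 8.6141×10⁻⁴ m³
In bbl: 8.6141×10⁻⁴ / 0.158987 = 0.00541812 bbl

0.00542 bbl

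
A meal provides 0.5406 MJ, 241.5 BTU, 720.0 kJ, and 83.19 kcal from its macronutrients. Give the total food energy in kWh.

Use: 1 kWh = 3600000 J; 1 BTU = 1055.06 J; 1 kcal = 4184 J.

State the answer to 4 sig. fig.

0.5406 MJ × 1000000 = 540600 J
241.5 BTU × 1055.06 = 254797 J
720.0 kJ × 1000 = 720000 J
83.19 kcal × 4184 = 348067 J
Total: 540600 + 254797 + 720000 + 348067 = 1.86346×10⁶ J
In kWh: 1.86346×10⁶ / 3600000 = 0.517628 kWh

0.5176 kWh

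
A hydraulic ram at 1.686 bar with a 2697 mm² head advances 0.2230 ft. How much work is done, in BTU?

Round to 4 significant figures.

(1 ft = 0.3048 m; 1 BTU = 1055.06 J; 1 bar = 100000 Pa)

1.686 bar → 168600 Pa
2697 mm² → 0.002697 m²
F = P × A = 168600 × 0.002697 = 454.714 N
0.2230 ft → 0.0679704 m
W = F × d = 454.714 × 0.0679704 = 30.9071 J
In BTU: 30.9071 / 1055.06 = 0.0292942 BTU

0.02929 BTU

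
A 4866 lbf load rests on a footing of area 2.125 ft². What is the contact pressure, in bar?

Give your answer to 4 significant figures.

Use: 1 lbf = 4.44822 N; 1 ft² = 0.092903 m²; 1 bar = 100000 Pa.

4866 lbf × 4.44822 = 21645 N
2.125 ft² × 0.092903 = 0.197419 m²
P = F / A = 21645 N / 0.197419 m² = 109640 Pa
109640 Pa ÷ (100000 Pa/bar) = 1.0964 bar

1.096 bar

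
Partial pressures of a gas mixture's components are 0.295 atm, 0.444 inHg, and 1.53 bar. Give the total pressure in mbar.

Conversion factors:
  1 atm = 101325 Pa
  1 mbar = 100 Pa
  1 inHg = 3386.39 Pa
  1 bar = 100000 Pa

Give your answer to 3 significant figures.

1840 mbar

0.295 atm × 101325 = 29890.9 Pa
0.444 inHg × 3386.39 = 1503.56 Pa
1.53 bar × 100000 = 153000 Pa
Combined: 29890.9 + 1503.56 + 153000 = 184394 Pa
In mbar: 184394 / 100 = 1843.94 mbar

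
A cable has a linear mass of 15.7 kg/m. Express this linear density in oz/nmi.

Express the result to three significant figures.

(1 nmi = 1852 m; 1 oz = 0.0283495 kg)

1.03×10⁶ oz/nmi

15.7 kg/m is already 15.7 kg/m
15.7 kg/m ÷ 0.0283495 kg/oz × 1852 m/nmi = 1.02564×10⁶ oz/nmi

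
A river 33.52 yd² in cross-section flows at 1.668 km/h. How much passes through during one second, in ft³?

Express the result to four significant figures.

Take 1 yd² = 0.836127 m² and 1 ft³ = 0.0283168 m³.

458.6 ft³

1.668 km/h × (1/3.6) → 0.463333 m/s
33.52 yd² × 0.836127 → 28.027 m²
V = v × A × t = 0.463333 m/s × 28.027 m² × 1 s = 12.9858 m³
12.9858 m³ ÷ (0.0283168 m³/ft³) = 458.59 ft³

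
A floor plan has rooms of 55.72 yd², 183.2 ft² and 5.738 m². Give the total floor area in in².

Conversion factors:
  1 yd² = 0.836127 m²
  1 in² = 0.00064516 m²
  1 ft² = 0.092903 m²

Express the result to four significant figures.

1.075×10⁵ in²

55.72 yd² × 0.836127 = 46.589 m²
183.2 ft² × 0.092903 = 17.0198 m²
5.738 m² (already m²)
Total: 46.589 + 17.0198 + 5.738 = 69.3468 m²
In in²: 69.3468 / 0.00064516 = 107488 in²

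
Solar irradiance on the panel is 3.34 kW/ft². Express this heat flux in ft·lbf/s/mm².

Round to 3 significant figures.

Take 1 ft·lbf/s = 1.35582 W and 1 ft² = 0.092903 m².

3.34 kW/ft² × 1000 W/kW ÷ 0.092903 m²/ft² = 35951.5 W/m²
35951.5 W/m² ÷ 1.35582 W/ft·lbf/s × 10⁻⁶ m²/mm² = 0.0265164 ft·lbf/s/mm²

0.0265 ft·lbf/s/mm²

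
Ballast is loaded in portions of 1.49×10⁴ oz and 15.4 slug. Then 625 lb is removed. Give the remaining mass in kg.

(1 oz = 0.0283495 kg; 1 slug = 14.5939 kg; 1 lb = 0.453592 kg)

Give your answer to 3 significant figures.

1.49×10⁴ oz × 0.0283495 = 422.408 kg
15.4 slug × 14.5939 = 224.746 kg
625 lb × 0.453592 = 283.495 kg
Result: 422.408 + 224.746 − 283.495 = 363.659 kg

364 kg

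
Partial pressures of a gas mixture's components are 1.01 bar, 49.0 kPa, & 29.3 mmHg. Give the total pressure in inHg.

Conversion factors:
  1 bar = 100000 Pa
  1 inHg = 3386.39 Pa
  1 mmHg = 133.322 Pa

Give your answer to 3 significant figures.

1.01 bar × 100000 = 101000 Pa
49.0 kPa × 1000 = 49000 Pa
29.3 mmHg × 133.322 = 3906.33 Pa
Sum: 101000 + 49000 + 3906.33 = 153906 Pa
In inHg: 153906 / 3386.39 = 45.4484 inHg

45.4 inHg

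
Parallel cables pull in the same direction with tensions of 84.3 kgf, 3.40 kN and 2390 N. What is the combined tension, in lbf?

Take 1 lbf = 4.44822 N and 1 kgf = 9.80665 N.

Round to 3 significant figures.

1490 lbf

84.3 kgf × 9.80665 = 826.701 N
3.40 kN × 1000 = 3400 N
2390 N (already N)
Combined: 826.701 + 3400 + 2390 = 6616.7 N
In lbf: 6616.7 / 4.44822 = 1487.49 lbf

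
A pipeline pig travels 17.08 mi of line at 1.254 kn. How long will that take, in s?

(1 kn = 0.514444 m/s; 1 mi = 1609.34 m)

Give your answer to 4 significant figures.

17.08 mi × 1609.34 = 27487.5 m
1.254 kn × 0.514444 = 0.645113 m/s
t = d / v = 27487.5 m / 0.645113 m/s = 42608.8 s

4.261×10⁴ s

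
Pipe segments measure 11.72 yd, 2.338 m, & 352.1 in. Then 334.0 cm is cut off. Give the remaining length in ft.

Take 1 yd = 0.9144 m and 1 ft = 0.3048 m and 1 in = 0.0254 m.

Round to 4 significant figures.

61.21 ft

11.72 yd × 0.9144 = 10.7168 m
2.338 m (already m)
352.1 in × 0.0254 = 8.94334 m
334.0 cm × 0.01 = 3.34 m
Result: 10.7168 + 2.338 + 8.94334 − 3.34 = 18.6581 m
In ft: 18.6581 / 0.3048 = 61.2142 ft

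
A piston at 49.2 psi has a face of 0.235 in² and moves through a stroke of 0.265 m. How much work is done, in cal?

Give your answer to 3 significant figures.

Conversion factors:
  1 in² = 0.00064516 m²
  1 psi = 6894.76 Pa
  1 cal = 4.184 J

49.2 psi → 339222 Pa
0.235 in² → 1.51613×10⁻⁴ m²
F = P × A = 339222 × 1.51613×10⁻⁴ = 51.4305 N
W = F × d = 51.4305 × 0.265 = 13.6291 J
In cal: 13.6291 / 4.184 = 3.25743 cal

3.26 cal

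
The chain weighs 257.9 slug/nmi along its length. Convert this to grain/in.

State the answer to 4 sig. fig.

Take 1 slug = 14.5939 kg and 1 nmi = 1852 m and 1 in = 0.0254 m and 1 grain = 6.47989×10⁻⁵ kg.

796.6 grain/in

257.9 slug/nmi × 14.5939 kg/slug ÷ 1852 m/nmi = 2.03227 kg/m
2.03227 kg/m ÷ 6.47989×10⁻⁵ kg/grain × 0.0254 m/in = 796.613 grain/in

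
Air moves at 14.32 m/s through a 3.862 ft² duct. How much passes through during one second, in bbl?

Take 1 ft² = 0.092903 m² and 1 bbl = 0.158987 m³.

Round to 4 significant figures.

3.862 ft² × 0.092903 = 0.358791 m²
V = v × A × t = 14.32 m/s × 0.358791 m² × 1 s = 5.13789 m³
5.13789 m³ ÷ (0.158987 m³/bbl) = 32.3164 bbl

32.32 bbl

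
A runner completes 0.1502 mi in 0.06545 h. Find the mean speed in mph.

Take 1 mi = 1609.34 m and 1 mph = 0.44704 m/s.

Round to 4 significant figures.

2.295 mph

0.1502 mi × 1609.34 → 241.723 m
0.06545 h × 3600 → 235.62 s
v = d / t = 241.723 m / 235.62 s = 1.0259 m/s
1.0259 m/s ÷ (0.44704 m/s/mph) = 2.29487 mph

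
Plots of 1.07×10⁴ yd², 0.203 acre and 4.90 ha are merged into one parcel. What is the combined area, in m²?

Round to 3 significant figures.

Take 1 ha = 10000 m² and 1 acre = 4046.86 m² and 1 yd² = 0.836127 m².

5.88×10⁴ m²

1.07×10⁴ yd² × 0.836127 = 8946.56 m²
0.203 acre × 4046.86 = 821.513 m²
4.90 ha × 10000 = 49000 m²
Total: 8946.56 + 821.513 + 49000 = 58768.1 m²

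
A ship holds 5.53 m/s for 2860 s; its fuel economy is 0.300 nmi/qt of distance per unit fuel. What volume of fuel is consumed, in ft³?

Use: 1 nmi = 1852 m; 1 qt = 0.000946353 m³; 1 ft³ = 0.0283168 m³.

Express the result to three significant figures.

d = v × t = 5.53 × 2860 = 15815.8 m
0.300 nmi/qt → 587096 m/m³
V = d / (distance per unit fuel) = 15815.8 / 587096 = 0.026939 m³
In ft³: 0.026939 / 0.0283168 = 0.951343 ft³

0.951 ft³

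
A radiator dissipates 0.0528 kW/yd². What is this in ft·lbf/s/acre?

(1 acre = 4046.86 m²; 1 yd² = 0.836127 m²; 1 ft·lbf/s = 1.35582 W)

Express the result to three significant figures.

0.0528 kW/yd² × 1000 W/kW ÷ 0.836127 m²/yd² = 63.1483 W/m²
63.1483 W/m² ÷ 1.35582 W/ft·lbf/s × 4046.86 m²/acre = 188485 ft·lbf/s/acre

1.88×10⁵ ft·lbf/s/acre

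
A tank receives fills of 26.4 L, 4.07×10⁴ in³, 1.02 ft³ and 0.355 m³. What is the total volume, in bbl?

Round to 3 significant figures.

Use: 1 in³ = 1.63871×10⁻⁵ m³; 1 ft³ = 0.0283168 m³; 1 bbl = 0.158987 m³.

6.78 bbl

26.4 L × 0.001 = 0.0264 m³
4.07×10⁴ in³ × 1.63871×10⁻⁵ = 0.666955 m³
1.02 ft³ × 0.0283168 = 0.0288831 m³
0.355 m³ (already m³)
Total: 0.0264 + 0.666955 + 0.0288831 + 0.355 = 1.07724 m³
In bbl: 1.07724 / 0.158987 = 6.77565 bbl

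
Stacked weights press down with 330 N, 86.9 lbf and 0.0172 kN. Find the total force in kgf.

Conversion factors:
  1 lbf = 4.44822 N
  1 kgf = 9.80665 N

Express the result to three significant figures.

74.8 kgf

330 N (already N)
86.9 lbf × 4.44822 = 386.55 N
0.0172 kN × 1000 = 17.2 N
Sum: 330 + 386.55 + 17.2 = 733.75 N
In kgf: 733.75 / 9.80665 = 74.8217 kgf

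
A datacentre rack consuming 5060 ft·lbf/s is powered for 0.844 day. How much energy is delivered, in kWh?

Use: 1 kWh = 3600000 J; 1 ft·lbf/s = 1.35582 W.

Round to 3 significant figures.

139 kWh

5060 ft·lbf/s × 1.35582 → 6860.45 W
0.844 day × 86400 → 72921.6 s
E = P × t = 6860.45 W × 72921.6 s = 5.00275×10⁸ J
5.00275×10⁸ J ÷ (3600000 J/kWh) = 138.965 kWh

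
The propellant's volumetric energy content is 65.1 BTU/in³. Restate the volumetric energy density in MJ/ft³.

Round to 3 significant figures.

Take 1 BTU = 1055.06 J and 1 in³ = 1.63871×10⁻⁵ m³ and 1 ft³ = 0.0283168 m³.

65.1 BTU/in³ × 1055.06 J/BTU ÷ 1.63871×10⁻⁵ m³/in³ = 4.19137×10⁹ J/m³
4.19137×10⁹ J/m³ ÷ 1000000 J/MJ × 0.0283168 m³/ft³ = 118.686 MJ/ft³

119 MJ/ft³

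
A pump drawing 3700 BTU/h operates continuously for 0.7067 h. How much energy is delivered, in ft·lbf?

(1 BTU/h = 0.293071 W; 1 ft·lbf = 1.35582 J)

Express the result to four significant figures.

2.035×10⁶ ft·lbf

3700 BTU/h × 0.293071 → 1084.36 W
0.7067 h × 3600 → 2544.12 s
E = P × t = 1084.36 W × 2544.12 s = 2.75874×10⁶ J
2.75874×10⁶ J ÷ (1.35582 J/ft·lbf) = 2.03474×10⁶ ft·lbf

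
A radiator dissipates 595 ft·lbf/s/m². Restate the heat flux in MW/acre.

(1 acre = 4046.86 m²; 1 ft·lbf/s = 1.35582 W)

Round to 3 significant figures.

3.26 MW/acre

595 ft·lbf/s/m² × 1.35582 W/ft·lbf/s = 806.713 W/m²
806.713 W/m² ÷ 1000000 W/MW × 4046.86 m²/acre = 3.26465 MW/acre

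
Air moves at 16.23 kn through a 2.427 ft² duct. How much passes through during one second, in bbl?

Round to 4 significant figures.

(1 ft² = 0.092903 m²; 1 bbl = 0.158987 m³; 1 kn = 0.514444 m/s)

16.23 kn × 0.514444 → 8.34943 m/s
2.427 ft² × 0.092903 → 0.225476 m²
V = v × A × t = 8.34943 m/s × 0.225476 m² × 1 s = 1.8826 m³
1.8826 m³ ÷ (0.158987 m³/bbl) = 11.8412 bbl

11.84 bbl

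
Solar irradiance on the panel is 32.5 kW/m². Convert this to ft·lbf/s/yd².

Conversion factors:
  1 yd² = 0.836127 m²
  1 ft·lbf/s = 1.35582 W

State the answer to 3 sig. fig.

2.00×10⁴ ft·lbf/s/yd²

32.5 kW/m² × 1000 W/kW = 32500 W/m²
32500 W/m² ÷ 1.35582 W/ft·lbf/s × 0.836127 m²/yd² = 20042.6 ft·lbf/s/yd²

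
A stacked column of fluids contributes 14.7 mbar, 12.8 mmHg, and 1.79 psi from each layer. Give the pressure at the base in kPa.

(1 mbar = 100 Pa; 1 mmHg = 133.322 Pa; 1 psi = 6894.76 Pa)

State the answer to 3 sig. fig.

15.5 kPa

14.7 mbar × 100 = 1470 Pa
12.8 mmHg × 133.322 = 1706.52 Pa
1.79 psi × 6894.76 = 12341.6 Pa
Sum: 1470 + 1706.52 + 12341.6 = 15518.1 Pa
In kPa: 15518.1 / 1000 = 15.5181 kPa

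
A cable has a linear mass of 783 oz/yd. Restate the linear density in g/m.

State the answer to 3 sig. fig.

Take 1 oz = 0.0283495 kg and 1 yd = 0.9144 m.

783 oz/yd × 0.0283495 kg/oz ÷ 0.9144 m/yd = 24.2757 kg/m
24.2757 kg/m ÷ 0.001 kg/g = 24275.7 g/m

2.43×10⁴ g/m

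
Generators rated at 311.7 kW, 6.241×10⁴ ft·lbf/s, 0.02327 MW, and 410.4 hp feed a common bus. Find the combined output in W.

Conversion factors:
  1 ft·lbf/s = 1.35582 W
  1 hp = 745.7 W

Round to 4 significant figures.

7.256×10⁵ W

311.7 kW × 1000 = 311700 W
6.241×10⁴ ft·lbf/s × 1.35582 = 84616.7 W
0.02327 MW × 1000000 = 23270 W
410.4 hp × 745.7 = 306035 W
Total: 311700 + 84616.7 + 23270 + 306035 = 725622 W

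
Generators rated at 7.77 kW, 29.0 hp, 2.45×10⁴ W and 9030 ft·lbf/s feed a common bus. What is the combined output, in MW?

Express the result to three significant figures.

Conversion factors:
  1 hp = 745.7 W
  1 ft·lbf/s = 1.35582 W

7.77 kW × 1000 = 7770 W
29.0 hp × 745.7 = 21625.3 W
2.45×10⁴ W (already W)
9030 ft·lbf/s × 1.35582 = 12243.1 W
Sum: 7770 + 21625.3 + 24500 + 12243.1 = 66138.4 W
In MW: 66138.4 / 1000000 = 0.0661384 MW

0.0661 MW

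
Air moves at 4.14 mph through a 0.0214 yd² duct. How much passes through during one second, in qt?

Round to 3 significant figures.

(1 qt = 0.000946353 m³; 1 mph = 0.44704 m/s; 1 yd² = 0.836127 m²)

4.14 mph × 0.44704 = 1.85075 m/s
0.0214 yd² × 0.836127 = 0.0178931 m²
V = v × A × t = 1.85075 m/s × 0.0178931 m² × 1 s = 0.0331157 m³
0.0331157 m³ ÷ (0.000946353 m³/qt) = 34.993 qt

35.0 qt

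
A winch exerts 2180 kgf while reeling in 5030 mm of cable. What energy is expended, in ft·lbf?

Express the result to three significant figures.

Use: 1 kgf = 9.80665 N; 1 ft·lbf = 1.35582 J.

7.93×10⁴ ft·lbf

2180 kgf × 9.80665 → 21378.5 N
5030 mm × 0.001 → 5.03 m
W = F × d = 21378.5 N × 5.03 m = 107534 J
107534 J ÷ (1.35582 J/ft·lbf) = 79312.9 ft·lbf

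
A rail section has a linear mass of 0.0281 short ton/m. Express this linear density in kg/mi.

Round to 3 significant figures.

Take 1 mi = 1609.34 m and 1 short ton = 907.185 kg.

0.0281 short ton/m × 907.185 kg/short ton = 25.4919 kg/m
25.4919 kg/m × 1609.34 m/mi = 41025.1 kg/mi

4.10×10⁴ kg/mi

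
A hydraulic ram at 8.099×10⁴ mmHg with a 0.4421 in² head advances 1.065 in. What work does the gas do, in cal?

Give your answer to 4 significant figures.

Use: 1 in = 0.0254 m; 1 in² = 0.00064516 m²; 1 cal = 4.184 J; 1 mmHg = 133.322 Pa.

8.099×10⁴ mmHg → 1.07977×10⁷ Pa
0.4421 in² → 2.85225×10⁻⁴ m²
F = P × A = 1.07977×10⁷ × 2.85225×10⁻⁴ = 3079.77 N
1.065 in → 0.027051 m
W = F × d = 3079.77 × 0.027051 = 83.3109 J
In cal: 83.3109 / 4.184 = 19.9118 cal

19.91 cal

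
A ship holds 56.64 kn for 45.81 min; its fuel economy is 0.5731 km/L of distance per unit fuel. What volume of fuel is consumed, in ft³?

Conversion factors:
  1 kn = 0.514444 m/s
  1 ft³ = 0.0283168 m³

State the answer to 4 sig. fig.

4.935 ft³

56.64 kn → 29.1381 m/s
45.81 min → 2748.6 s
d = v × t = 29.1381 × 2748.6 = 80089 m
0.5731 km/L → 573100 m/m³
V = d / (distance per unit fuel) = 80089 / 573100 = 0.139747 m³
In ft³: 0.139747 / 0.0283168 = 4.93513 ft³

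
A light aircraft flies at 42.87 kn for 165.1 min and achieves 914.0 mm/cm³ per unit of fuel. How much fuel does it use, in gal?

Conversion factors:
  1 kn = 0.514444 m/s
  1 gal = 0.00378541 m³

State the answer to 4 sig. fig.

42.87 kn → 22.0542 m/s
165.1 min → 9906 s
d = v × t = 22.0542 × 9906 = 218469 m
914.0 mm/cm³ → 914000 m/m³
V = d / (distance per unit fuel) = 218469 / 914000 = 0.239025 m³
In gal: 0.239025 / 0.00378541 = 63.1438 gal

63.14 gal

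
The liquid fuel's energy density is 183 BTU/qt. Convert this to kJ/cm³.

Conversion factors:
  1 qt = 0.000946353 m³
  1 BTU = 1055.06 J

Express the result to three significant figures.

0.204 kJ/cm³

183 BTU/qt × 1055.06 J/BTU ÷ 0.000946353 m³/qt = 2.04021×10⁸ J/m³
2.04021×10⁸ J/m³ ÷ 1000 J/kJ × 10⁻⁶ m³/cm³ = 0.204021 kJ/cm³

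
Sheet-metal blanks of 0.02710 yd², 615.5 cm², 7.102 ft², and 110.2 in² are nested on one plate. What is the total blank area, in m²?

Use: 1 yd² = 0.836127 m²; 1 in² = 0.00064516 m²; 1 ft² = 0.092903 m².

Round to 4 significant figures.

0.8151 m²

0.02710 yd² × 0.836127 = 0.022659 m²
615.5 cm² × 0.0001 = 0.06155 m²
7.102 ft² × 0.092903 = 0.659797 m²
110.2 in² × 0.00064516 = 0.0710966 m²
Total: 0.022659 + 0.06155 + 0.659797 + 0.0710966 = 0.815103 m²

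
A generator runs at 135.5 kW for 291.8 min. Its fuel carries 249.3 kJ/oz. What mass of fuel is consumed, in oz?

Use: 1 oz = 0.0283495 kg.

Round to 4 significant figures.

9516 oz

135.5 kW → 135500 W
291.8 min → 17508 s
E = P × t = 135500 × 17508 = 2.37233×10⁹ J
249.3 kJ/oz → 8.79381×10⁶ J/kg
m = E / e_s = 2.37233×10⁹ / 8.79381×10⁶ = 269.773 kg
In oz: 269.773 / 0.0283495 = 9515.97 oz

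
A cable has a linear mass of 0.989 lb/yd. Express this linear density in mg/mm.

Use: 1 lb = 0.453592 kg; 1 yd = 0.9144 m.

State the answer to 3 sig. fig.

0.989 lb/yd × 0.453592 kg/lb ÷ 0.9144 m/yd = 0.490598 kg/m
0.490598 kg/m ÷ 10⁻⁶ kg/mg × 0.001 m/mm = 490.598 mg/mm

491 mg/mm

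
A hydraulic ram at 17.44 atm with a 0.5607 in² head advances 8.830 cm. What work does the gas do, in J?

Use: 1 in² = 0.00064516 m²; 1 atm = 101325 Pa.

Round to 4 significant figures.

56.44 J

17.44 atm → 1.76711×10⁶ Pa
0.5607 in² → 3.61741×10⁻⁴ m²
F = P × A = 1.76711×10⁶ × 3.61741×10⁻⁴ = 639.236 N
8.830 cm → 0.0883 m
W = F × d = 639.236 × 0.0883 = 56.4445 J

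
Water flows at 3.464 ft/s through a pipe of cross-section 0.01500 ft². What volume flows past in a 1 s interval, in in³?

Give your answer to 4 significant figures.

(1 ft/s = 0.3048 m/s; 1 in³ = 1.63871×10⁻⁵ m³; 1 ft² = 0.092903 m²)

89.79 in³

3.464 ft/s × 0.3048 → 1.05583 m/s
0.01500 ft² × 0.092903 → 0.00139354 m²
V = v × A × t = 1.05583 m/s × 0.00139354 m² × 1 s = 0.00147134 m³
0.00147134 m³ ÷ (1.63871×10⁻⁵ m³/in³) = 89.7865 in³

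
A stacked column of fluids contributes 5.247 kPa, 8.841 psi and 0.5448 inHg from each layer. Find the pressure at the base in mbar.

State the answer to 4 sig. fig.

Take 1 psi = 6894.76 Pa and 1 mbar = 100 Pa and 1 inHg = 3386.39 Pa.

5.247 kPa × 1000 → 5247 Pa
8.841 psi × 6894.76 → 60956.6 Pa
0.5448 inHg × 3386.39 → 1844.91 Pa
Combined: 5247 + 60956.6 + 1844.91 = 68048.5 Pa
In mbar: 68048.5 / 100 = 680.485 mbar

680.5 mbar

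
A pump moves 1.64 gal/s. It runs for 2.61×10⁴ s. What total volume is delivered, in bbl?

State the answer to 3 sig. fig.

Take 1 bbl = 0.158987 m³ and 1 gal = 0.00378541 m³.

1.64 gal/s → 0.00620807 m³/s
V = Q × t = 0.00620807 × 26100 = 162.031 m³
In bbl: 162.031 / 0.158987 = 1019.15 bbl

1020 bbl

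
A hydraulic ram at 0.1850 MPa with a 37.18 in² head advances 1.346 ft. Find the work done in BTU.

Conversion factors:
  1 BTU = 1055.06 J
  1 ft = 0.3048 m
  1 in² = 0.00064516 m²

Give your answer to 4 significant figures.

0.1850 MPa → 185000 Pa
37.18 in² → 0.023987 m²
F = P × A = 185000 × 0.023987 = 4437.6 N
1.346 ft → 0.410261 m
W = F × d = 4437.6 × 0.410261 = 1820.57 J
In BTU: 1820.57 / 1055.06 = 1.72556 BTU

1.726 BTU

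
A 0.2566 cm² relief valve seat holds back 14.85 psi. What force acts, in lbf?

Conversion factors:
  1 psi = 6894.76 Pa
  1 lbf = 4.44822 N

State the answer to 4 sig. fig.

0.5906 lbf

14.85 psi × 6894.76 → 102387 Pa
0.2566 cm² × 0.0001 → 2.566×10⁻⁵ m²
F = P × A = 102387 Pa × 2.566×10⁻⁵ m² = 2.62725 N
2.62725 N ÷ (4.44822 N/lbf) = 0.59063 lbf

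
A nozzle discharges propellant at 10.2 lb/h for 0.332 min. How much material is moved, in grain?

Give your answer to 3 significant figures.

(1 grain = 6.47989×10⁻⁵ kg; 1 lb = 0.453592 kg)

395 grain

10.2 lb/h → 0.00128518 kg/s
0.332 min → 19.92 s
m = ṁ × t = 0.00128518 × 19.92 = 0.0256008 kg
In grain: 0.0256008 / 6.47989×10⁻⁵ = 395.081 grain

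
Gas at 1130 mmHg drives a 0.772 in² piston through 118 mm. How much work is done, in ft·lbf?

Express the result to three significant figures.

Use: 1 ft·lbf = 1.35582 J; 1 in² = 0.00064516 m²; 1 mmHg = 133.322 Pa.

1130 mmHg → 150654 Pa
0.772 in² → 4.98064×10⁻⁴ m²
F = P × A = 150654 × 4.98064×10⁻⁴ = 75.0353 N
118 mm → 0.118 m
W = F × d = 75.0353 × 0.118 = 8.85417 J
In ft·lbf: 8.85417 / 1.35582 = 6.53049 ft·lbf

6.53 ft·lbf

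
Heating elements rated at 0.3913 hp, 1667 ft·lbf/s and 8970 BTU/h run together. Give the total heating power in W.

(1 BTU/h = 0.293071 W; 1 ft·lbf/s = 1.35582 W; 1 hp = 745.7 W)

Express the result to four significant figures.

5181 W

0.3913 hp × 745.7 = 291.792 W
1667 ft·lbf/s × 1.35582 = 2260.15 W
8970 BTU/h × 0.293071 = 2628.85 W
Total: 291.792 + 2260.15 + 2628.85 = 5180.79 W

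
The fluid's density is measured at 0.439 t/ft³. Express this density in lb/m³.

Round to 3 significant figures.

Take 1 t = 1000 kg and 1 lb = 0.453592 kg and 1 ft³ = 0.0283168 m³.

0.439 t/ft³ × 1000 kg/t ÷ 0.0283168 m³/ft³ = 15503.2 kg/m³
15503.2 kg/m³ ÷ 0.453592 kg/lb = 34178.7 lb/m³

3.42×10⁴ lb/m³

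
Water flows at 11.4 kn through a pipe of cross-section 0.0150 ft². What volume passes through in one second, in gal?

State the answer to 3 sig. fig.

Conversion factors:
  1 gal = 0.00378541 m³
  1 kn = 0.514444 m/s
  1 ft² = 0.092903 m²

11.4 kn × 0.514444 → 5.86466 m/s
0.0150 ft² × 0.092903 → 0.00139354 m²
V = v × A × t = 5.86466 m/s × 0.00139354 m² × 1 s = 0.00817264 m³
0.00817264 m³ ÷ (0.00378541 m³/gal) = 2.15898 gal

2.16 gal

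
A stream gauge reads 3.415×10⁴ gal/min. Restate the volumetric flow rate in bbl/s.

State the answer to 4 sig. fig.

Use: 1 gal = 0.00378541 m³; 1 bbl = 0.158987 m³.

13.55 bbl/s

3.415×10⁴ gal/min × 0.00378541 m³/gal ÷ 60 s/min = 2.15453 m³/s
2.15453 m³/s ÷ 0.158987 m³/bbl = 13.5516 bbl/s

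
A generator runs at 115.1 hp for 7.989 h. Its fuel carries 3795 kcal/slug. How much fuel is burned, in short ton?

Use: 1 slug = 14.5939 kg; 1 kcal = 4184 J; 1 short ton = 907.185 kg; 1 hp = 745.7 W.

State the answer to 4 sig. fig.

115.1 hp → 85830.1 W
7.989 h → 28760.4 s
E = P × t = 85830.1 × 28760.4 = 2.46851×10⁹ J
3795 kcal/slug → 1.08801×10⁶ J/kg
m = E / e_s = 2.46851×10⁹ / 1.08801×10⁶ = 2268.83 kg
In short ton: 2268.83 / 907.185 = 2.50096 short ton

2.501 short ton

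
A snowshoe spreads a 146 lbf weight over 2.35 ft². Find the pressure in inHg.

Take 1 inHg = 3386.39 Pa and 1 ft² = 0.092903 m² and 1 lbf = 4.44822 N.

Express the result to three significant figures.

146 lbf × 4.44822 = 649.44 N
2.35 ft² × 0.092903 = 0.218322 m²
P = F / A = 649.44 N / 0.218322 m² = 2974.69 Pa
2974.69 Pa ÷ (3386.39 Pa/inHg) = 0.878425 inHg

0.878 inHg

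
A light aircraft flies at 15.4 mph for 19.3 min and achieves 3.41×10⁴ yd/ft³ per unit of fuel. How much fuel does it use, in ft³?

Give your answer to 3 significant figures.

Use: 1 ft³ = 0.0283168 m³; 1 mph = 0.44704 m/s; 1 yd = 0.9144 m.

15.4 mph → 6.88442 m/s
19.3 min → 1158 s
d = v × t = 6.88442 × 1158 = 7972.16 m
3.41×10⁴ yd/ft³ → 1.10115×10⁶ m/m³
V = d / (distance per unit fuel) = 7972.16 / 1.10115×10⁶ = 0.00723985 m³
In ft³: 0.00723985 / 0.0283168 = 0.255673 ft³

0.256 ft³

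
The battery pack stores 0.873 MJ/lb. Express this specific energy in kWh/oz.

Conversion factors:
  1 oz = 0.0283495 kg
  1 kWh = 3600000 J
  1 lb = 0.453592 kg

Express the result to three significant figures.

0.0152 kWh/oz

0.873 MJ/lb × 1000000 J/MJ ÷ 0.453592 kg/lb = 1.92464×10⁶ J/kg
1.92464×10⁶ J/kg ÷ 3600000 J/kWh × 0.0283495 kg/oz = 0.0151563 kWh/oz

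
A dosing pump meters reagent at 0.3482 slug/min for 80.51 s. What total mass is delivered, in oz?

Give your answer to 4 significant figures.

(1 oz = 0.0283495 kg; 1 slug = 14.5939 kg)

0.3482 slug/min → 0.0846933 kg/s
m = ṁ × t = 0.0846933 × 80.51 = 6.81866 kg
In oz: 6.81866 / 0.0283495 = 240.521 oz

240.5 oz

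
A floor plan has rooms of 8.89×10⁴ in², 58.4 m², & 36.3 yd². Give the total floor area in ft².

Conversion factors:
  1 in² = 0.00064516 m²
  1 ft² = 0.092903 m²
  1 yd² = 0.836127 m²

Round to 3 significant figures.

8.89×10⁴ in² × 0.00064516 → 57.3547 m²
58.4 m² (already m²)
36.3 yd² × 0.836127 → 30.3514 m²
Total: 57.3547 + 58.4 + 30.3514 = 146.106 m²
In ft²: 146.106 / 0.092903 = 1572.67 ft²

1570 ft²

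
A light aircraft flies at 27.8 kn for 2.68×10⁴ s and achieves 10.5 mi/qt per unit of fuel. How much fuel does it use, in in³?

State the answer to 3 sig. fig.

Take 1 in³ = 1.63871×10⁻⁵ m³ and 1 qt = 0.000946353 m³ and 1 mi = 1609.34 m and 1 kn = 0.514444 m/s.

1310 in³

27.8 kn → 14.3015 m/s
d = v × t = 14.3015 × 26800 = 383280 m
10.5 mi/qt → 1.7856×10⁷ m/m³
V = d / (distance per unit fuel) = 383280 / 1.7856×10⁷ = 0.0214651 m³
In in³: 0.0214651 / 1.63871×10⁻⁵ = 1309.88 in³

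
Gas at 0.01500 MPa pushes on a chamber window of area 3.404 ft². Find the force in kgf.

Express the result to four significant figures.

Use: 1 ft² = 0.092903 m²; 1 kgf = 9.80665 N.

483.7 kgf

0.01500 MPa × 1000000 → 15000 Pa
3.404 ft² × 0.092903 → 0.316242 m²
F = P × A = 15000 Pa × 0.316242 m² = 4743.63 N
4743.63 N ÷ (9.80665 N/kgf) = 483.716 kgf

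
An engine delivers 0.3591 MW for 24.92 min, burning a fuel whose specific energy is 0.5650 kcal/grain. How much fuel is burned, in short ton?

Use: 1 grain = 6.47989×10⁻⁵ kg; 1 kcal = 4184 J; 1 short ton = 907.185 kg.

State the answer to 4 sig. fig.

0.01622 short ton

0.3591 MW → 359100 W
24.92 min → 1495.2 s
E = P × t = 359100 × 1495.2 = 5.36926×10⁸ J
0.5650 kcal/grain → 3.64815×10⁷ J/kg
m = E / e_s = 5.36926×10⁸ / 3.64815×10⁷ = 14.7178 kg
In short ton: 14.7178 / 907.185 = 0.0162236 short ton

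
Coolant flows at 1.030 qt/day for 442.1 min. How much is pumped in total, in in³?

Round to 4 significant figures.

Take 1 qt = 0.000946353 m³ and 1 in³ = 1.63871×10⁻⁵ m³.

1.030 qt/day → 1.12818×10⁻⁸ m³/s
442.1 min → 26526 s
V = Q × t = 1.12818×10⁻⁸ × 26526 = 2.99261×10⁻⁴ m³
In in³: 2.99261×10⁻⁴ / 1.63871×10⁻⁵ = 18.262 in³

18.26 in³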